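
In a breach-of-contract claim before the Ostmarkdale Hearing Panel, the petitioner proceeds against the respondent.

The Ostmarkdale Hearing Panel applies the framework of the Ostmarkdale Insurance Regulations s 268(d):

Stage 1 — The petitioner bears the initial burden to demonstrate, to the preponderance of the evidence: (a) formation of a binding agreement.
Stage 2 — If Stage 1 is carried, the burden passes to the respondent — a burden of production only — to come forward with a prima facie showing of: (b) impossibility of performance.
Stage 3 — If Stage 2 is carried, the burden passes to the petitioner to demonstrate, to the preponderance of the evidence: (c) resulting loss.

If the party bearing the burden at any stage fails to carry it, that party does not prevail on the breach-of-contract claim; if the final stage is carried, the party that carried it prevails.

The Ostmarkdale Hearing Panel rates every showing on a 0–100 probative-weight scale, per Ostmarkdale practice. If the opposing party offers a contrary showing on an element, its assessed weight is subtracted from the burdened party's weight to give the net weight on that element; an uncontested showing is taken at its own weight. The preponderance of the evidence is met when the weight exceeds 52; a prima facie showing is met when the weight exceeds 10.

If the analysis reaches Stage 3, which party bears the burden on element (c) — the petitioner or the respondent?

Stage 3's rule assigns the burden to the petitioner (to the preponderance of the evidence).

petitioner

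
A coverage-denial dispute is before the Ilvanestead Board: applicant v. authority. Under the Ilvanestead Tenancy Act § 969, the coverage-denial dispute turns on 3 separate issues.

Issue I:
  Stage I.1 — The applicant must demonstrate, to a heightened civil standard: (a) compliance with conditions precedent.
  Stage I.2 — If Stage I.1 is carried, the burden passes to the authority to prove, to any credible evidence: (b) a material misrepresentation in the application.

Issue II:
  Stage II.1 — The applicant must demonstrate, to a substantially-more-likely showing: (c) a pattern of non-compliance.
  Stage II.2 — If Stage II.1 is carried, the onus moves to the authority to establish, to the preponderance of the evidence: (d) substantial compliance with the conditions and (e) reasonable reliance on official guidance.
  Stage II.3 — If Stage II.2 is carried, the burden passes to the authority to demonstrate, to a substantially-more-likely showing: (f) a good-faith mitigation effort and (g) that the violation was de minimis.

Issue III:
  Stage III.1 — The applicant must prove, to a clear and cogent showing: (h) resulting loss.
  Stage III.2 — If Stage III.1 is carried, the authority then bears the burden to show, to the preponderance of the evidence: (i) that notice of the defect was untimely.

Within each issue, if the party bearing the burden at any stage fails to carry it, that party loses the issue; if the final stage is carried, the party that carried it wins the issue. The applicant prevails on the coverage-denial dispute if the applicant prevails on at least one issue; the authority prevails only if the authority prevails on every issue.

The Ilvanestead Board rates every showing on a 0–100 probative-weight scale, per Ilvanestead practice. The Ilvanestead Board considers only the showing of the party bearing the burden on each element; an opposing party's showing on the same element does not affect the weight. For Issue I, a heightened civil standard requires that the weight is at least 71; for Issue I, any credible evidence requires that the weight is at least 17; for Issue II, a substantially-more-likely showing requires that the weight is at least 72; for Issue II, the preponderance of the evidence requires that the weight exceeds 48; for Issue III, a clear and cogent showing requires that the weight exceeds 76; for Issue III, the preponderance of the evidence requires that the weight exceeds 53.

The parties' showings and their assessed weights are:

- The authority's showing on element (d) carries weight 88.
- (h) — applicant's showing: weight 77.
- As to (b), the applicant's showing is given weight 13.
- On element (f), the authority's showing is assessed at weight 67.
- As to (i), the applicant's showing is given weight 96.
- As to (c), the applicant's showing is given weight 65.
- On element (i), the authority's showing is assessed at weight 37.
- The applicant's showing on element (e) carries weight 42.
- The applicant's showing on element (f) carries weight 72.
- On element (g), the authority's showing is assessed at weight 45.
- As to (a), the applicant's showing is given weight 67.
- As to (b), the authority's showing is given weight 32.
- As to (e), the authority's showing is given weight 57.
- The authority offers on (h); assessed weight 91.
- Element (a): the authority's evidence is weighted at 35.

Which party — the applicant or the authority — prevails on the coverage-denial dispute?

— Issue I —
Stage I.1 (applicant, a heightened civil standard, weight is at least 71): (a) 67 (authority's 35 disregarded) < 71 — fails.
  Stage I.1 not carried; the applicant fails its burden.
So the authority prevails on this issue.
— Issue II —
At Stage II.1 the applicant must meet a substantially-more-likely showing (weight is at least 72): on (c) the weight is 65, < 72, so (c) does not meet the standard.
  The applicant does not carry Stage II.1.
So the authority prevails on this issue.
— Issue III —
Stage III.1 (applicant, a clear and cogent showing, weight exceeds 76): (h) 77 (authority's 91 disregarded) > 76 — meets.
  All elements met. The burden passes to the authority.
Stage III.2 (authority, the preponderance of the evidence, weight exceeds 53): (i) 37 (applicant's 96 disregarded) ≤ 53 — fails.
  The authority does not carry Stage III.2.
The analysis ends at Stage III.2; the applicant prevails on this issue.
Per-issue: Issue I → authority; Issue II → authority; Issue III → applicant. The applicant must prevail on at least one issue; overall, the applicant prevails.

applicant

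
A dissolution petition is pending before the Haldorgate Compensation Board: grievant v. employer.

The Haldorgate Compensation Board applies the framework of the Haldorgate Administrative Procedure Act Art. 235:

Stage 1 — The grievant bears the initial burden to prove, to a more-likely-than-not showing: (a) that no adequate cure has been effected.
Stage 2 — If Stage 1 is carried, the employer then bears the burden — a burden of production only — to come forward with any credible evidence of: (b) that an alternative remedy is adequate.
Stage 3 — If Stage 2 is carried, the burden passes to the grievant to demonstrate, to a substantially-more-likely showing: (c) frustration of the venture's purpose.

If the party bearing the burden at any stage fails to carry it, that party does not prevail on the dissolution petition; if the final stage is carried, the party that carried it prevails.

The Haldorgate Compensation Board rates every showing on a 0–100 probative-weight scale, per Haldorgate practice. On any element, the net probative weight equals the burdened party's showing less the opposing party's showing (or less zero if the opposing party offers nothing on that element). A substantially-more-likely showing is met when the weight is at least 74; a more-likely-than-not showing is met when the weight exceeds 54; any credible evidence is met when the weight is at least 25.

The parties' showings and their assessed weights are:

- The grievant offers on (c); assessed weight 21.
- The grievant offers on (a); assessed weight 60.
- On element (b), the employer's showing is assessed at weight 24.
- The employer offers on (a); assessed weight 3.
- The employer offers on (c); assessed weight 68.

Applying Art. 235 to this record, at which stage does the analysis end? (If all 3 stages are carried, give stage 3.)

stage 2

Stage 1 — burden on grievant; standard: a more-likely-than-not showing (weight exceeds 54).
    (a): 60 − 3 = 57 > 54 [met]
  All elements met. The burden passes to the employer.
Stage 2 — burden on employer; standard: any credible evidence (weight is at least 25).
    (b): 24 < 25 [not met]
  Stage 2 not carried; the employer fails its burden.
The analysis ends at Stage 2; the grievant prevails.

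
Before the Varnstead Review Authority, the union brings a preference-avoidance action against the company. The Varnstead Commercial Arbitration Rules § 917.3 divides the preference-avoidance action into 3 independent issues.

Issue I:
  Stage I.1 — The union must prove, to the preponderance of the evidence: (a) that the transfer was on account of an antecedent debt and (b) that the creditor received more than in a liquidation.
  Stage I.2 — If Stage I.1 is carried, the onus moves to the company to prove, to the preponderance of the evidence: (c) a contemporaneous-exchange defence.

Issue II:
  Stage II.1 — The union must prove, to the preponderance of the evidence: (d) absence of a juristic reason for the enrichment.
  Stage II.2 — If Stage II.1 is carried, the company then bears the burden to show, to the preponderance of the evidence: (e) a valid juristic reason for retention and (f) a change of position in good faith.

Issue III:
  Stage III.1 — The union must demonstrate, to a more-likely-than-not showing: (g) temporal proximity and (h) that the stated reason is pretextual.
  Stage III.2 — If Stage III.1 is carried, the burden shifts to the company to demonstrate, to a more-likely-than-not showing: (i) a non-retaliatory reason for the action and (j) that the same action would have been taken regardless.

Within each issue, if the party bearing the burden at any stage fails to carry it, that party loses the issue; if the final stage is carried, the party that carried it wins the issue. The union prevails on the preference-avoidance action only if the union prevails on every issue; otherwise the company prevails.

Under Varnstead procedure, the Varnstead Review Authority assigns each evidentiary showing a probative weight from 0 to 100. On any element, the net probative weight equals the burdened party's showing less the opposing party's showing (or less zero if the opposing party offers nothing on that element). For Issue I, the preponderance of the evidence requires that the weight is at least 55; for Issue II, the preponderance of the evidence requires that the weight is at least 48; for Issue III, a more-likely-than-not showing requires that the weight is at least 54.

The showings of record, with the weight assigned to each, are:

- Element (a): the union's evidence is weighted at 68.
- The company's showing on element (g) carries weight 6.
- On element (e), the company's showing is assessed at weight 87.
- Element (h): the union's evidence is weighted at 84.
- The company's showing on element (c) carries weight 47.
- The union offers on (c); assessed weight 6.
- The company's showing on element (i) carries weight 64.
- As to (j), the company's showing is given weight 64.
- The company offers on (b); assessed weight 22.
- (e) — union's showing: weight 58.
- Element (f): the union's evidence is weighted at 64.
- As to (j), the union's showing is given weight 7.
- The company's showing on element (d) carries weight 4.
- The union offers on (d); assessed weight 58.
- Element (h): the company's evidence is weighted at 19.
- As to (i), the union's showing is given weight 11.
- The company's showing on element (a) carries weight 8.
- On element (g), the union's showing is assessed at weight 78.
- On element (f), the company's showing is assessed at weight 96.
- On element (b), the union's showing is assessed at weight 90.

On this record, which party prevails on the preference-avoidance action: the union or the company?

— Issue I —
Stage I.1 — burden on union; standard: the preponderance of the evidence (weight is at least 55).
    (a): 68 − 8 = 60 ≥ 55 [met]
    (b): 90 − 22 = 68 ≥ 55 [met]
  All elements met. The burden passes to the company.
Stage I.2 — burden on company; standard: the preponderance of the evidence (weight is at least 55).
    (c): 47 − 6 = 41 < 55 [not met]
  Stage I.2 not carried; the company fails its burden.
So the union prevails on this issue.
— Issue II —
Stage II.1 — burden on union; standard: the preponderance of the evidence (weight is at least 48).
    (d): 58 − 4 = 54 ≥ 48 [met]
  Stage II.1 carried; the burden shifts to the company.
Stage II.2 — burden on company; standard: the preponderance of the evidence (weight is at least 48).
    (e): 87 − 58 = 29 < 48 [not met]
    (f): 96 − 64 = 32 < 48 [not met]
  Stage II.2 not carried; the company fails its burden.
The analysis ends at Stage II.2; the union prevails on this issue.
— Issue III —
Stage III.1 — burden on union; standard: a more-likely-than-not showing (weight is at least 54).
    (g): 78 − 6 = 72 ≥ 54 [met]
    (h): 84 − 19 = 65 ≥ 54 [met]
  The union carries Stage III.1; the company now bears the burden.
Stage III.2 — burden on company; standard: a more-likely-than-not showing (weight is at least 54).
    (i): 64 − 11 = 53 < 54 [not met]
    (j): 64 − 7 = 57 ≥ 54 [met]
  The company does not carry Stage III.2.
So the union prevails on this issue.
Per-issue: Issue I → union; Issue II → union; Issue III → union. The union must prevail on every issue; overall, the union prevails.

union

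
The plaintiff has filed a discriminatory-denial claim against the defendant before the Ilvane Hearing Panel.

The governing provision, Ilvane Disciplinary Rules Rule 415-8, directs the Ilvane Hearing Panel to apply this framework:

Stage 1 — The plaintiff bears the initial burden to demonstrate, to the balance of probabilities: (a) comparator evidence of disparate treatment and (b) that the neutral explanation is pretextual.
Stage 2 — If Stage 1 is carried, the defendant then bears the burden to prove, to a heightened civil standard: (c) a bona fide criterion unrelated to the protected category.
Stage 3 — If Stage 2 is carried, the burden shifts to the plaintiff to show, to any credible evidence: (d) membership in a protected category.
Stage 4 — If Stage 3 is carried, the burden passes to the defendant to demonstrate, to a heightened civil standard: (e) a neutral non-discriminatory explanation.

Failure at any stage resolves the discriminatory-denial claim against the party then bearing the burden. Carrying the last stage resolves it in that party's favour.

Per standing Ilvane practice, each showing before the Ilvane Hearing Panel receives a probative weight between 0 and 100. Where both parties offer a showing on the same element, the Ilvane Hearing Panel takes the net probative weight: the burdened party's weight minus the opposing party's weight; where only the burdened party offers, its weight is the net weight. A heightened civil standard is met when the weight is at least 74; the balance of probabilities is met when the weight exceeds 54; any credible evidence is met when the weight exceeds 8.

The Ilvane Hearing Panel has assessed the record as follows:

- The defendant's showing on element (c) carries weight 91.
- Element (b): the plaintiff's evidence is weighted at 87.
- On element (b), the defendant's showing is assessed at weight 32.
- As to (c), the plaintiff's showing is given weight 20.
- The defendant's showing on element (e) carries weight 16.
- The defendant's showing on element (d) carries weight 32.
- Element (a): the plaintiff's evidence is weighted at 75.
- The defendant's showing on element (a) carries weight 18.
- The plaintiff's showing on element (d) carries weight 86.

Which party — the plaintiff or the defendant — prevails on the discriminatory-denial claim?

plaintiff

Stage 1 (plaintiff, the balance of probabilities, weight exceeds 54): (a) net 75−18=57 > 54 — meets; (b) net 87−32=55 > 54 — meets.
  The plaintiff carries Stage 1; the defendant now bears the burden.
Stage 2 (defendant, a heightened civil standard, weight is at least 74): (c) net 91−20=71 < 74 — fails.
  Stage 2 not carried; the defendant fails its burden.
The plaintiff prevails.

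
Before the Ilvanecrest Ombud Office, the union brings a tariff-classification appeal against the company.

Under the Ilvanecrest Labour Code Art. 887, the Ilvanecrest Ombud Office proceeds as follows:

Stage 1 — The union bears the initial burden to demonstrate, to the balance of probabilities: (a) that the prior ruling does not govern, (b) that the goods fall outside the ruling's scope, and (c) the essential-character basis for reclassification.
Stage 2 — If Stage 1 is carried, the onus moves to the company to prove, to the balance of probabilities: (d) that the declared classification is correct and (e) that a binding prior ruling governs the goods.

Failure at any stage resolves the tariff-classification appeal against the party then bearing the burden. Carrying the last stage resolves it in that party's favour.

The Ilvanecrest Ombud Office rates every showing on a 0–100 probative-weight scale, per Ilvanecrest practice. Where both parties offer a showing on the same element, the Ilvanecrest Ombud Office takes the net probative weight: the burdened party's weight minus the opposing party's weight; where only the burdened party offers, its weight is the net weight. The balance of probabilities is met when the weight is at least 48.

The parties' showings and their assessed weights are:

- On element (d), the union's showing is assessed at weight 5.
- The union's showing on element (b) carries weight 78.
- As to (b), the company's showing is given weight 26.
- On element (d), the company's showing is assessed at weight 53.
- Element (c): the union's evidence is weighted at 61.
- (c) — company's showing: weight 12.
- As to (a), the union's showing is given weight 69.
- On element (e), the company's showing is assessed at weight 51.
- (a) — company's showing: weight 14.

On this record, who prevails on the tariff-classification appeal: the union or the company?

Stage 1 — burden on union; standard: the balance of probabilities (weight is at least 48).
    (a): 69 − 14 = 55 ≥ 48 [met]
    (b): 78 − 26 = 52 ≥ 48 [met]
    (c): 61 − 12 = 49 ≥ 48 [met]
  All elements met. The burden passes to the company.
Stage 2 — burden on company; standard: the balance of probabilities (weight is at least 48).
    (d): 53 − 5 = 48 ≥ 48 [met]
    (e): 51 ≥ 48 [met]
  The company carries the last stage.
With every stage satisfied, the company prevails.

company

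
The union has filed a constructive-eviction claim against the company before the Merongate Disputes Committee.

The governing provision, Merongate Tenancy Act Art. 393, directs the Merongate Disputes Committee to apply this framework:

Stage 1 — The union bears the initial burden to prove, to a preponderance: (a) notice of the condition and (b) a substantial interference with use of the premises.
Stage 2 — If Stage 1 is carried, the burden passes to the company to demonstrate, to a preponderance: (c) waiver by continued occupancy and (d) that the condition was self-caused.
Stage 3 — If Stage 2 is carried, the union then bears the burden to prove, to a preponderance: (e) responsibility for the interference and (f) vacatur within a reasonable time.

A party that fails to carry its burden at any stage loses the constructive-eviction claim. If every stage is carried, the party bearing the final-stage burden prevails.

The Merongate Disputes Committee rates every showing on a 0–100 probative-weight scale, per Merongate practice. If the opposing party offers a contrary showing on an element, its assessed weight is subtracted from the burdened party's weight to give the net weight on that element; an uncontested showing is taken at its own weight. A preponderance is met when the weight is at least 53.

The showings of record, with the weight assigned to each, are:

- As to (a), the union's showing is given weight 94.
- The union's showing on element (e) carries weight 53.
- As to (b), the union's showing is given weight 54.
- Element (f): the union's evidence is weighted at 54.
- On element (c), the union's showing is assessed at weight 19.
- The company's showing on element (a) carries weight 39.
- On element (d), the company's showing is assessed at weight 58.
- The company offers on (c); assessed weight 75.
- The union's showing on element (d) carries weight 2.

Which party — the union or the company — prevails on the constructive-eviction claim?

At Stage 1 the union must meet a preponderance (weight is at least 53): on (a) the weight is 94 less the opposing 39 gives net 55, ≥ 53, so (a) meets the standard; on (b) the weight is 54, ≥ 53, so (b) meets the standard.
  The union carries Stage 1; the company now bears the burden.
At Stage 2 the company must meet a preponderance (weight is at least 53): on (c) the weight is 75 less the opposing 19 gives net 56, ≥ 53, so (c) meets the standard; on (d) the weight is 58 less the opposing 2 gives net 56, which does reach 53, so (d) meets the standard.
  Stage 2 carried; the burden shifts to the union.
At Stage 3 the union must meet a preponderance (weight is at least 53): on (e) the weight is 53, ≥ 53, so (e) meets the standard; on (f) the weight is 54, which does reach 53, so (f) meets the standard.
  The union carries the last stage.
All stages carried — the union prevails.

union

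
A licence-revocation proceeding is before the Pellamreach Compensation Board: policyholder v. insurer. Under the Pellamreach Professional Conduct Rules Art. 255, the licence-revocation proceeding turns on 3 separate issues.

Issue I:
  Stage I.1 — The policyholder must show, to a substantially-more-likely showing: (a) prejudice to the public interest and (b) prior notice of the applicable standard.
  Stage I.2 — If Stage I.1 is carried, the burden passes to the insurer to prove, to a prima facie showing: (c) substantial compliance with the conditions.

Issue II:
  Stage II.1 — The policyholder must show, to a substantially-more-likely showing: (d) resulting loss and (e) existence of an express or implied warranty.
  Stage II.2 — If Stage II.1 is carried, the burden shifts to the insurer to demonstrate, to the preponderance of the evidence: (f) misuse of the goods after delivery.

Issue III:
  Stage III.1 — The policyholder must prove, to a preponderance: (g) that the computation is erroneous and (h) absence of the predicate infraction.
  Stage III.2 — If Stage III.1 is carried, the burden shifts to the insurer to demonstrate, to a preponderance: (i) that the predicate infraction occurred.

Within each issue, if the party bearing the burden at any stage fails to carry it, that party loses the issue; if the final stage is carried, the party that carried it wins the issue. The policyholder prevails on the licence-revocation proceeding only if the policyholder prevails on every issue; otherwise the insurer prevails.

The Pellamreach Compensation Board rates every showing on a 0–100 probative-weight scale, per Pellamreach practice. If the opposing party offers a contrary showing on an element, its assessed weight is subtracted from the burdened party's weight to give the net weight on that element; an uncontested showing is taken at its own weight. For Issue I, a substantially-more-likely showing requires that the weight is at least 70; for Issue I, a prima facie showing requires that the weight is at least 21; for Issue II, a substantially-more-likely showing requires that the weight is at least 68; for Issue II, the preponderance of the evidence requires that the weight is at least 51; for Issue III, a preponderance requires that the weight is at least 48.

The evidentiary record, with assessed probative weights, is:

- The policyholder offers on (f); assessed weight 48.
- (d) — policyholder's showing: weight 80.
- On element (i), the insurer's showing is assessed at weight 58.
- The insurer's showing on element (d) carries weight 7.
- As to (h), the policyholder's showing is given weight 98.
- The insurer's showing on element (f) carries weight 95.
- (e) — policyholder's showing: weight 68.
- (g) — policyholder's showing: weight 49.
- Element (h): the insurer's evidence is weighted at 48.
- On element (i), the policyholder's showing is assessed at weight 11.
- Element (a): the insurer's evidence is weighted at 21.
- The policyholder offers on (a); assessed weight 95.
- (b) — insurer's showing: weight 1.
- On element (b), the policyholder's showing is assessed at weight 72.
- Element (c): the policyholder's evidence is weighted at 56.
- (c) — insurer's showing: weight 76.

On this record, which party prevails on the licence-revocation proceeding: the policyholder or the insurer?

— Issue I —
Stage I.1 — burden on policyholder; standard: a substantially-more-likely showing (weight is at least 70).
    (a): 95 − 21 = 74 ≥ 70 [met]
    (b): 72 − 1 = 71 ≥ 70 [met]
  The policyholder carries Stage I.1; the insurer now bears the burden.
Stage I.2 — burden on insurer; standard: a prima facie showing (weight is at least 21).
    (c): 76 − 56 = 20 < 21 [not met]
  The insurer does not carry Stage I.2.
The policyholder prevails on this issue.
— Issue II —
Stage II.1 — burden on policyholder; standard: a substantially-more-likely showing (weight is at least 68).
    (d): 80 − 7 = 73 ≥ 68 [met]
    (e): 68 ≥ 68 [met]
  All elements met. The burden passes to the insurer.
Stage II.2 — burden on insurer; standard: the preponderance of the evidence (weight is at least 51).
    (f): 95 − 48 = 47 < 51 [not met]
  Not every element is met, so the insurer fails to carry Stage II.2.
The analysis ends at Stage II.2; the policyholder prevails on this issue.
— Issue III —
At Stage III.1 the policyholder must meet a preponderance (weight is at least 48): on (g) the weight is 49, which does reach 48, so (g) meets the standard; on (h) the weight is 98 less the opposing 48 gives net 50, which does reach 48, so (h) meets the standard.
  All elements met. The burden passes to the insurer.
At Stage III.2 the insurer must meet a preponderance (weight is at least 48): on (i) the weight is 58 less the opposing 11 gives net 47, < 48, so (i) does not meet the standard.
  The insurer does not carry Stage III.2.
The analysis ends at Stage III.2; the policyholder prevails on this issue.
Per-issue: Issue I → policyholder; Issue II → policyholder; Issue III → policyholder. The policyholder must prevail on every issue; overall, the policyholder prevails.

policyholder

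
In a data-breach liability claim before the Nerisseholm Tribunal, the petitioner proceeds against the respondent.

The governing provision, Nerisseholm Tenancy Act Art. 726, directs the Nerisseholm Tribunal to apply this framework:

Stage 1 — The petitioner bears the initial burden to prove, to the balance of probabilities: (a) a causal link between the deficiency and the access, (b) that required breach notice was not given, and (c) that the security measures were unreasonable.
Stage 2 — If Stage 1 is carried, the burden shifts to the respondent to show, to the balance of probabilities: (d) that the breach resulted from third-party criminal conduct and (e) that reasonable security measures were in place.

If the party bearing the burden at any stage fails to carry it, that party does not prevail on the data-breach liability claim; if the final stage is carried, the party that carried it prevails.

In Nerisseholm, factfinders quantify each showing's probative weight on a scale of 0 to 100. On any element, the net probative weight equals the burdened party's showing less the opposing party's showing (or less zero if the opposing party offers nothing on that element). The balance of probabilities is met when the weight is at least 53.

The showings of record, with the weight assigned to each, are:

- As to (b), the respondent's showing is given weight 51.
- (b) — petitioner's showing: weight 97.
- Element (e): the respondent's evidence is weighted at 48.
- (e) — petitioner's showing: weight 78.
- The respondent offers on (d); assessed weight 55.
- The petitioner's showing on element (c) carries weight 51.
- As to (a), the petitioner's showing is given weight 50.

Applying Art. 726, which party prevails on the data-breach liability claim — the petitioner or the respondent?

Stage 1 — burden on petitioner; standard: the balance of probabilities (weight is at least 53).
    (a): 50 < 53 [not met]
    (b): 97 − 51 = 46 < 53 [not met]
    (c): 51 < 53 [not met]
  Stage 1 not carried; the petitioner fails its burden.
The analysis ends at Stage 1; the respondent prevails.

respondent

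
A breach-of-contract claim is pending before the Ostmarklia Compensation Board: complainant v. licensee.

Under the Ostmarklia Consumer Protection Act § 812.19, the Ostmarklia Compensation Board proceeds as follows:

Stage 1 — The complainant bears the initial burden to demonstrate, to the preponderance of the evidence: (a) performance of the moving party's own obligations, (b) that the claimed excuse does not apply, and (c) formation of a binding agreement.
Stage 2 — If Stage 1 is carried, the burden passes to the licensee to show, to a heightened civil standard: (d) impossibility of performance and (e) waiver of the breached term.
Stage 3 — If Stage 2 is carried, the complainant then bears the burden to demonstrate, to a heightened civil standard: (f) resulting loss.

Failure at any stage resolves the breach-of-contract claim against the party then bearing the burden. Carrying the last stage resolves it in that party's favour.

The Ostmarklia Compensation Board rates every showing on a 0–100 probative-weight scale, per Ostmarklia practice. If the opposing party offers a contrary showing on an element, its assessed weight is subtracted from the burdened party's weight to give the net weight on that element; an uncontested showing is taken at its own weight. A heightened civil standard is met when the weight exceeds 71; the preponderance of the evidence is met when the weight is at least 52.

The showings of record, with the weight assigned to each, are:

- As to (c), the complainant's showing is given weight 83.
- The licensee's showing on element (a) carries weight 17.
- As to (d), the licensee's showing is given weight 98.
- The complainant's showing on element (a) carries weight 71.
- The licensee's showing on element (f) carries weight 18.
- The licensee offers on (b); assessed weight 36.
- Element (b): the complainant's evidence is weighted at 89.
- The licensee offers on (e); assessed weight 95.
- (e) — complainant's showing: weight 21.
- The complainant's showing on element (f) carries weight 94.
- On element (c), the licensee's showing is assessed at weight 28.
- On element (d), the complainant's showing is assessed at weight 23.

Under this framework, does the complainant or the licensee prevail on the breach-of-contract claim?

Stage 1 (complainant, the preponderance of the evidence, weight is at least 52): (a) net 71−17=54 ≥ 52 — meets; (b) net 89−36=53 ≥ 52 — meets; (c) net 83−28=55 ≥ 52 — meets.
  All elements met. The burden passes to the licensee.
Stage 2 (licensee, a heightened civil standard, weight exceeds 71): (d) net 98−23=75 > 71 — meets; (e) net 95−21=74 > 71 — meets.
  Stage 2 is satisfied; the onus moves to the complainant.
Stage 3 (complainant, a heightened civil standard, weight exceeds 71): (f) net 94−18=76 > 71 — meets.
  All elements met at the final stage.
All stages carried — the complainant prevails.

complainant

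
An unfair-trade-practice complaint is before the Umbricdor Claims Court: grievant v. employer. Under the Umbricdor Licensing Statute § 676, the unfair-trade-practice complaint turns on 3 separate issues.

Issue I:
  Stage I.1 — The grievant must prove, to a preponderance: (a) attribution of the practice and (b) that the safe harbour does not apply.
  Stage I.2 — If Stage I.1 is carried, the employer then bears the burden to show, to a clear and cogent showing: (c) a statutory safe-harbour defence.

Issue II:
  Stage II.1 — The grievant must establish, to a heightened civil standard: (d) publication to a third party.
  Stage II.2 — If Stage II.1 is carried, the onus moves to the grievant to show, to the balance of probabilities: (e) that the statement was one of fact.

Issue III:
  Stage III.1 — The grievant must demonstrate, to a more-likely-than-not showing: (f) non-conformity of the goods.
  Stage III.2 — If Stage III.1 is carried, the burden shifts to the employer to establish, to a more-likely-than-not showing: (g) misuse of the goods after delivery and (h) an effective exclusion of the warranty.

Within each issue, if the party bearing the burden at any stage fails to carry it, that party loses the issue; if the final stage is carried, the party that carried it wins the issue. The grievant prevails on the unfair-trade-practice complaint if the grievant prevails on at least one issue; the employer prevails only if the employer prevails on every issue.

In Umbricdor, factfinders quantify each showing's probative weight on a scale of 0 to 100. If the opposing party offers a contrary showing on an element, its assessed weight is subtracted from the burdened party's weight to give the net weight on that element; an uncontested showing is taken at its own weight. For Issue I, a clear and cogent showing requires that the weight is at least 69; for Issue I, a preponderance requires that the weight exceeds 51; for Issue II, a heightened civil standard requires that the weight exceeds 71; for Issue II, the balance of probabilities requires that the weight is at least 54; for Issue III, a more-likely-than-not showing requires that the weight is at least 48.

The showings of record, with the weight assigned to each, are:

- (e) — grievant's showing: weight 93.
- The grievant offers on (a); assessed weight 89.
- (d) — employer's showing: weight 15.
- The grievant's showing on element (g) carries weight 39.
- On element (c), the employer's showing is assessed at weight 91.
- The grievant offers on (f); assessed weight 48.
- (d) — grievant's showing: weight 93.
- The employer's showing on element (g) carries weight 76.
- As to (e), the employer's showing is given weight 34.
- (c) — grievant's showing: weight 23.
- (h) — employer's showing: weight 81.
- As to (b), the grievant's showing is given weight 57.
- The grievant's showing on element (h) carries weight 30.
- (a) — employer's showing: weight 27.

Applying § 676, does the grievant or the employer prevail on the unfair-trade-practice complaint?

— Issue I —
At Stage I.1 the grievant must meet a preponderance (weight exceeds 51): on (a) the weight is 89 less the opposing 27 gives net 62, which does exceed 51, so (a) meets the standard; on (b) the weight is 57, > 51, so (b) meets the standard.
  The grievant carries Stage I.1; the employer now bears the burden.
At Stage I.2 the employer must meet a clear and cogent showing (weight is at least 69): on (c) the weight is 91 less the opposing 23 gives net 68, which does not reach 69, so (c) does not meet the standard.
  Stage I.2 not carried; the employer fails its burden.
The grievant prevails on this issue.
— Issue II —
At Stage II.1 the grievant must meet a heightened civil standard (weight exceeds 71): on (d) the weight is 93 less the opposing 15 gives net 78, which does exceed 71, so (d) meets the standard.
  All elements met. The grievant retains the burden for Stage II.2.
At Stage II.2 the grievant must meet the balance of probabilities (weight is at least 54): on (e) the weight is 93 less the opposing 34 gives net 59, which does reach 54, so (e) meets the standard.
  All elements met at the final stage.
All stages carried — the grievant prevails on this issue.
— Issue III —
Stage III.1 (grievant, a more-likely-than-not showing, weight is at least 48): (f) 48 ≥ 48 — meets.
  Stage III.1 is satisfied; the onus moves to the employer.
Stage III.2 (employer, a more-likely-than-not showing, weight is at least 48): (g) net 76−39=37 < 48 — fails; (h) net 81−30=51 ≥ 48 — meets.
  Not every element is met, so the employer fails to carry Stage III.2.
The analysis ends at Stage III.2; the grievant prevails on this issue.
Per-issue: Issue I → grievant; Issue II → grievant; Issue III → grievant. The grievant must prevail on at least one issue; overall, the grievant prevails.

grievant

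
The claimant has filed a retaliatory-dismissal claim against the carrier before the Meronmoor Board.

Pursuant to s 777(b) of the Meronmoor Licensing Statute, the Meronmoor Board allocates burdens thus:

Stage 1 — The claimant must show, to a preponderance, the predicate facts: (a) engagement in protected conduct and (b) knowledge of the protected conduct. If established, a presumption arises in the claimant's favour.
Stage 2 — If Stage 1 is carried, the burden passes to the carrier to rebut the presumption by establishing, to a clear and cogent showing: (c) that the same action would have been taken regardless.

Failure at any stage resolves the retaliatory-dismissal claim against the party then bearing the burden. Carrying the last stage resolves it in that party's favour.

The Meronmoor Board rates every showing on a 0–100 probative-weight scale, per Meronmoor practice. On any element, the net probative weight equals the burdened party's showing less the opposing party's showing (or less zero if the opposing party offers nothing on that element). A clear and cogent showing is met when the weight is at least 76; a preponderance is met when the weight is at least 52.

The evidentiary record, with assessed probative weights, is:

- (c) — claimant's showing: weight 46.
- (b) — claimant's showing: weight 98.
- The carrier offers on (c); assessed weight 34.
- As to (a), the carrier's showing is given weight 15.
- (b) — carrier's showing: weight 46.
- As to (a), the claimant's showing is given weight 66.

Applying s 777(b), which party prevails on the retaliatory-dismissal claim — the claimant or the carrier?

carrier

Stage 1 — burden on claimant; standard: a preponderance (weight is at least 52).
    (a): 66 − 15 = 51 < 52 [not met]
    (b): 98 − 46 = 52 ≥ 52 [met]
  The claimant does not carry Stage 1.
The analysis ends at Stage 1; the carrier prevails.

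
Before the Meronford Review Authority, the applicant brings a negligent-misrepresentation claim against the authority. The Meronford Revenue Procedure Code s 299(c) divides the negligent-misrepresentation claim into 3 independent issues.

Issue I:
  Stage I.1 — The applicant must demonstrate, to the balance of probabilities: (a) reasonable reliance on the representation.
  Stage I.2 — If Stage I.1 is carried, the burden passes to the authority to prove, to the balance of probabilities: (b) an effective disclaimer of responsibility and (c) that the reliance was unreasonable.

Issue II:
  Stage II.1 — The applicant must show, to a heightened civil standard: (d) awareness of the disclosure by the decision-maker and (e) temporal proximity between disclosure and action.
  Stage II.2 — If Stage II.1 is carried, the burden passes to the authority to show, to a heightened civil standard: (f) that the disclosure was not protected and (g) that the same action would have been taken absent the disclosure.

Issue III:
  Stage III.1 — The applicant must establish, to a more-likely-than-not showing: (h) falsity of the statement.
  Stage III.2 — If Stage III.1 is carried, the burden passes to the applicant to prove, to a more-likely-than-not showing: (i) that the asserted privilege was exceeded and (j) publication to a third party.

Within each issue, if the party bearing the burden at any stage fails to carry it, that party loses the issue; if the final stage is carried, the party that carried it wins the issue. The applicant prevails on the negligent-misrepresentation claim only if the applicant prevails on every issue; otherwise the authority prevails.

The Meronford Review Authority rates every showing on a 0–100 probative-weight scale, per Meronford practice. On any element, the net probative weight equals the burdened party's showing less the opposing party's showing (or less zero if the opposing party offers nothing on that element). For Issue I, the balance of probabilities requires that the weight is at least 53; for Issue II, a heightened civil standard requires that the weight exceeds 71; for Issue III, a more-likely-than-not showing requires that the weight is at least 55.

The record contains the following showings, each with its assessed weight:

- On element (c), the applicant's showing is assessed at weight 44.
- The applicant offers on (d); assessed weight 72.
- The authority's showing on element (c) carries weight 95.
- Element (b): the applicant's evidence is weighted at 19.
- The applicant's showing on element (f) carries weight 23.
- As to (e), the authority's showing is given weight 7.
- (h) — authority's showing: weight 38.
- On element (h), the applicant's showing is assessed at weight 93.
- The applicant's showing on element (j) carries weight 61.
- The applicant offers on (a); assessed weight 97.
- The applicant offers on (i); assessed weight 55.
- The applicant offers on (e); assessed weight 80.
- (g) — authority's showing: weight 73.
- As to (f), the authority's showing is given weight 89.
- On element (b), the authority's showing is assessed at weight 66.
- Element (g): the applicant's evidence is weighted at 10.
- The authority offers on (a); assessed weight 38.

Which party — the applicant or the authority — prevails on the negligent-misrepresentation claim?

— Issue I —
Stage I.1 (applicant, the balance of probabilities, weight is at least 53): (a) net 97−38=59 ≥ 53 — meets.
  The applicant carries Stage I.1; the authority now bears the burden.
Stage I.2 (authority, the balance of probabilities, weight is at least 53): (b) net 66−19=47 < 53 — fails; (c) net 95−44=51 < 53 — fails.
  Stage I.2 not carried; the authority fails its burden.
The analysis ends at Stage I.2; the applicant prevails on this issue.
— Issue II —
Stage II.1 (applicant, a heightened civil standard, weight exceeds 71): (d) 72 > 71 — meets; (e) net 80−7=73 > 71 — meets.
  The applicant carries Stage II.1; the authority now bears the burden.
Stage II.2 (authority, a heightened civil standard, weight exceeds 71): (f) net 89−23=66 ≤ 71 — fails; (g) net 73−10=63 ≤ 71 — fails.
  Not every element is met, so the authority fails to carry Stage II.2.
The analysis ends at Stage II.2; the applicant prevails on this issue.
— Issue III —
Stage III.1 (applicant, a more-likely-than-not showing, weight is at least 55): (h) net 93−38=55 ≥ 55 — meets.
  Stage III.1 carried; the burden remains with the applicant.
Stage III.2 (applicant, a more-likely-than-not showing, weight is at least 55): (i) 55 ≥ 55 — meets; (j) 61 ≥ 55 — meets.
  Stage III.2 carried; the final stage is satisfied.
All stages carried — the applicant prevails on this issue.
Per-issue: Issue I → applicant; Issue II → applicant; Issue III → applicant. The applicant must prevail on every issue; overall, the applicant prevails.

applicant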